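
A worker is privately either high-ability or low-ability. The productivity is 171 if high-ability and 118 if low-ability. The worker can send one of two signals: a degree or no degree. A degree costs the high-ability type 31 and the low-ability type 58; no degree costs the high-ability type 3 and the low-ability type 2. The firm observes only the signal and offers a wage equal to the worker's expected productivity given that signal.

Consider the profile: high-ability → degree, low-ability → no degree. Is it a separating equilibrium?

Under separation the firm infers type exactly: degree → high-ability (pays 171), no degree → low-ability (pays 118).
High-ability: degree gives 171 − 31 = 140; no degree gives 118 − 3 = 115. No deviation. ✓
Low-ability: no degree gives 118 − 2 = 116; degree gives 171 − 58 = 113. No deviation. ✓
Both incentive constraints hold.

Yes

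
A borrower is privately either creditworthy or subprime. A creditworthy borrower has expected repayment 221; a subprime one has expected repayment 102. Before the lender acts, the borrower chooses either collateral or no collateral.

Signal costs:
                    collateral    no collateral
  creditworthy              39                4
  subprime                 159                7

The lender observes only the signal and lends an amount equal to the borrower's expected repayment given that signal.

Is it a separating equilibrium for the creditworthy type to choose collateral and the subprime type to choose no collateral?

Yes

If types separate, collateral earns payment 221 and no collateral earns 102.
Creditworthy: collateral gives 221 − 39 = 182; no collateral gives 102 − 4 = 98. No deviation. ✓
Subprime: no collateral gives 102 − 7 = 95; collateral gives 221 − 159 = 62. No deviation. ✓
Both incentive constraints hold.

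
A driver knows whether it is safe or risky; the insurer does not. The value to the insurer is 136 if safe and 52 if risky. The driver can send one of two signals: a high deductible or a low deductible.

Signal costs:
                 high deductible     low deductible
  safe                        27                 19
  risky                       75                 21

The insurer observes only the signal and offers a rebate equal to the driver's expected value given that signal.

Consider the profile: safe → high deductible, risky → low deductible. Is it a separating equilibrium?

If types separate, high deductible earns payment 136 and low deductible earns 52.
Safe: high deductible gives 136 − 27 = 109; low deductible gives 52 − 19 = 33. No deviation. ✓
Risky: low deductible gives 52 − 21 = 31; high deductible gives 136 − 75 = 61. Would deviate. ✗

No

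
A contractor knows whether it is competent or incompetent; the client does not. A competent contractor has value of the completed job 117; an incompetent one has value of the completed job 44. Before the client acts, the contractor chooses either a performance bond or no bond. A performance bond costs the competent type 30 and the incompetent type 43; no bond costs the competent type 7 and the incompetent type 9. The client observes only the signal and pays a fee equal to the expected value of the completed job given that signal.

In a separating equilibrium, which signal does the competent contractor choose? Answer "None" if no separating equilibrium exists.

Try competent → bond, incompetent → no bond:
  Under separation the client infers type exactly: bond → competent (pays 117), no bond → incompetent (pays 44).
  Competent: bond gives 117 − 30 = 87; no bond gives 44 − 7 = 37. No deviation. ✓
  Incompetent: no bond gives 44 − 9 = 35; bond gives 117 − 43 = 74. Would deviate. ✗
Try competent → no bond, incompetent → bond:
  Under separation the client infers type exactly: no bond → competent (pays 117), bond → incompetent (pays 44).
  Competent: no bond gives 117 − 7 = 110; bond gives 44 − 30 = 14. No deviation. ✓
  Incompetent: bond gives 44 − 43 = 1; no bond gives 117 − 9 = 108. Would deviate. ✗
Neither assignment is incentive-compatible.

None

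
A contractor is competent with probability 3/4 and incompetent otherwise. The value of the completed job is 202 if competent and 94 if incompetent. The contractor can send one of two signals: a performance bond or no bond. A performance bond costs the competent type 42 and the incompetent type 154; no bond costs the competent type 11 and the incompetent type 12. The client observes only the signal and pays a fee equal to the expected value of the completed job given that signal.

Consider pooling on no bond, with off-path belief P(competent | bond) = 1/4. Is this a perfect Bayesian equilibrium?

Yes

On the equilibrium path (no bond) the client holds the prior 3/4 and pays 3/4·202 + 1/4·94 = 175. Off-path (bond) belief 1/4 gives 1/4·202 + 3/4·94 = 121.
Competent: no bond gives 175 − 11 = 164; bond gives 121 − 42 = 79. Stays. ✓
Incompetent: no bond gives 175 − 12 = 163; bond gives 121 − 154 = -33. Stays. ✓
Beliefs are Bayes-consistent on-path and both types best-respond.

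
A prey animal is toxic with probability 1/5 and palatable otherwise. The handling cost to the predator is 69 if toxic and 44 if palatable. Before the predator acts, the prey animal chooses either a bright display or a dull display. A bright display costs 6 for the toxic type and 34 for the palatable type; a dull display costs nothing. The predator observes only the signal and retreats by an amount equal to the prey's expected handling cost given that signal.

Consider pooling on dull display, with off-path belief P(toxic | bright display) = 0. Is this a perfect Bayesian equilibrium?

Yes

On the equilibrium path (dull display) the predator holds the prior 1/5 and pays 1/5·69 + 4/5·44 = 49. Off-path (bright display) belief 0 gives 0·69 + 1·44 = 44.
Toxic: dull display gives 49 − 0 = 49; bright display gives 44 − 6 = 38. Stays. ✓
Palatable: dull display gives 49 − 0 = 49; bright display gives 44 − 34 = 10. Stays. ✓
Beliefs are Bayes-consistent on-path and both types best-respond.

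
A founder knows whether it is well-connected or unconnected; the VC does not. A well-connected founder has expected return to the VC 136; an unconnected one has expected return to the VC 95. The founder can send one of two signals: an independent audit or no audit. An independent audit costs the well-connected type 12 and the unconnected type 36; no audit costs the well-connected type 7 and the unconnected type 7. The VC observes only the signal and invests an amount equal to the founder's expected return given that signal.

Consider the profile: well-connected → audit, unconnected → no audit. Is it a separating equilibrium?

Under separation the VC infers type exactly: audit → well-connected (pays 136), no audit → unconnected (pays 95).
Well-connected: audit gives 136 − 12 = 124; no audit gives 95 − 7 = 88. No deviation. ✓
Unconnected: no audit gives 95 − 7 = 88; audit gives 136 − 36 = 100. Would deviate. ✗

No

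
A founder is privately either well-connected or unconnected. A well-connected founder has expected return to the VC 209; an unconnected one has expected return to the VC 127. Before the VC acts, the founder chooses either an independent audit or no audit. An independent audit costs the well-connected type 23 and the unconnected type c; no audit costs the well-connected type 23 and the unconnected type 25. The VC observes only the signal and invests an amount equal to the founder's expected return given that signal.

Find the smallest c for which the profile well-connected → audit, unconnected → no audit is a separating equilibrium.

Under separation: audit → well-connected (pays 209); no audit → unconnected (pays 127).
Well-connected: 209 − 23 = 186 ≥ 127 − 23 = 104. Holds regardless of c. ✓
Unconnected: 127 − 25 ≥ 209 − c, so c ≥ 209 − 102 = 107.

107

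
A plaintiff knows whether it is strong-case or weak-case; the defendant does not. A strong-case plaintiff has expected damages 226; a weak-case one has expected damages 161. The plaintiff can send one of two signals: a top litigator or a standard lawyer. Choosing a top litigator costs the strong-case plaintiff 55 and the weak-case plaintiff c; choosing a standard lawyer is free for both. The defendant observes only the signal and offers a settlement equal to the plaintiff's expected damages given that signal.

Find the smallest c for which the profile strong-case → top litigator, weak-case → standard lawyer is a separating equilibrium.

65

Under separation: top litigator → strong-case (pays 226); standard lawyer → weak-case (pays 161).
Strong-case: 226 − 55 = 171 ≥ 161 − 0 = 161. Holds regardless of c. ✓
Weak-case: 161 − 0 ≥ 226 − c, so c ≥ 226 − 161 = 65.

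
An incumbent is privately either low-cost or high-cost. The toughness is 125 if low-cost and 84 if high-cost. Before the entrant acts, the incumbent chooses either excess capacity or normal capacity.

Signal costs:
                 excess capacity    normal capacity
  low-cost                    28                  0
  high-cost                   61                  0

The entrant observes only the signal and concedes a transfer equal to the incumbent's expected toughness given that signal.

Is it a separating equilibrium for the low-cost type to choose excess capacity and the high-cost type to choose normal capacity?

Yes

If types separate, excess capacity earns payment 125 and normal capacity earns 84.
Low-cost: excess capacity gives 125 − 28 = 97; normal capacity gives 84 − 0 = 84. No deviation. ✓
High-cost: normal capacity gives 84 − 0 = 84; excess capacity gives 125 − 61 = 64. No deviation. ✓
Neither type gains from mimicking the other.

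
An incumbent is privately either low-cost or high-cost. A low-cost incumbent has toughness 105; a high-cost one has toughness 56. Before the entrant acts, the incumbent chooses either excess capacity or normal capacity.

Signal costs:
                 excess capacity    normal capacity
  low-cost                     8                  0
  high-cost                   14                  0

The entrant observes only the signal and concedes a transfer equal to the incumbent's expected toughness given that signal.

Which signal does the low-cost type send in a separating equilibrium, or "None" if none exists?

None

Try low-cost → excess capacity, high-cost → normal capacity:
  If types separate, excess capacity earns payment 105 and normal capacity earns 56.
  Low-cost: excess capacity gives 105 − 8 = 97; normal capacity gives 56 − 0 = 56. No deviation. ✓
  High-cost: normal capacity gives 56 − 0 = 56; excess capacity gives 105 − 14 = 91. Would deviate. ✗
Try low-cost → normal capacity, high-cost → excess capacity:
  If types separate, normal capacity earns payment 105 and excess capacity earns 56.
  Low-cost: normal capacity gives 105 − 0 = 105; excess capacity gives 56 − 8 = 48. No deviation. ✓
  High-cost: excess capacity gives 56 − 14 = 42; normal capacity gives 105 − 0 = 105. Would deviate. ✗
Neither assignment is incentive-compatible.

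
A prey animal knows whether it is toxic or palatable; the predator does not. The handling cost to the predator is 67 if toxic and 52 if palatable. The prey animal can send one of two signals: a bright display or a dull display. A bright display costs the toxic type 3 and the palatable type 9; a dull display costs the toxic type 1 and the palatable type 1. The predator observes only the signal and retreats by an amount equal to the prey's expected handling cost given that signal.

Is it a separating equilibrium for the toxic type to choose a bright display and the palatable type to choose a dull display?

No

Under separation the predator infers type exactly: bright display → toxic (pays 67), dull display → palatable (pays 52).
Toxic: bright display gives 67 − 3 = 64; dull display gives 52 − 1 = 51. No deviation. ✓
Palatable: dull display gives 52 − 1 = 51; bright display gives 67 − 9 = 58. Would deviate. ✗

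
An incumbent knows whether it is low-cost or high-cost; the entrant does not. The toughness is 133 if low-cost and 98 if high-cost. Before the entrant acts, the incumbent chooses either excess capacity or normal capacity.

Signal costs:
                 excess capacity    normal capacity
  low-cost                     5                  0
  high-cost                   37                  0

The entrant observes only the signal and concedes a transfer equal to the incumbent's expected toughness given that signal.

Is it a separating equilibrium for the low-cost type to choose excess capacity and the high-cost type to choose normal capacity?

Yes

Under separation the entrant infers type exactly: excess capacity → low-cost (pays 133), normal capacity → high-cost (pays 98).
Low-cost: excess capacity gives 133 − 5 = 128; normal capacity gives 98 − 0 = 98. No deviation. ✓
High-cost: normal capacity gives 98 − 0 = 98; excess capacity gives 133 − 37 = 96. No deviation. ✓
Neither type gains from mimicking the other.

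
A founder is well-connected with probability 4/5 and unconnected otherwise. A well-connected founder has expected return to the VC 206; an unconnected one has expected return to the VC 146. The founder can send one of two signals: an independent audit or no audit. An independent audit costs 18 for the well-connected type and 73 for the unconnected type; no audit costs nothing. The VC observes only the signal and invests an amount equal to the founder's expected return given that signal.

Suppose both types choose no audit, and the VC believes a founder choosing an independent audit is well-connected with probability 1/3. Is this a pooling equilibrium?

Yes

On the equilibrium path (no audit) the VC holds the prior 4/5 and pays 4/5·206 + 1/5·146 = 194. Off-path (audit) belief 1/3 gives 1/3·206 + 2/3·146 = 166.
Well-connected: no audit gives 194 − 0 = 194; audit gives 166 − 18 = 148. Stays. ✓
Unconnected: no audit gives 194 − 0 = 194; audit gives 166 − 73 = 93. Stays. ✓
Beliefs are Bayes-consistent on-path and both types best-respond.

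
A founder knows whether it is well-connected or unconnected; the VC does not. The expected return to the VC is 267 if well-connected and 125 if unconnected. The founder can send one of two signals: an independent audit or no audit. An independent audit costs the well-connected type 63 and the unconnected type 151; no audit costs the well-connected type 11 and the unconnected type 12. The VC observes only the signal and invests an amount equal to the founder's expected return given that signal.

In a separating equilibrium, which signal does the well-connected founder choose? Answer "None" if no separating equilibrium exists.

Try well-connected → audit, unconnected → no audit:
  If types separate, audit earns payment 267 and no audit earns 125.
  Well-connected: audit gives 267 − 63 = 204; no audit gives 125 − 11 = 114. No deviation. ✓
  Unconnected: no audit gives 125 − 12 = 113; audit gives 267 − 151 = 116. Would deviate. ✗
Try well-connected → no audit, unconnected → audit:
  If types separate, no audit earns payment 267 and audit earns 125.
  Well-connected: no audit gives 267 − 11 = 256; audit gives 125 − 63 = 62. No deviation. ✓
  Unconnected: audit gives 125 − 151 = -26; no audit gives 267 − 12 = 255. Would deviate. ✗
Neither assignment is incentive-compatible.

None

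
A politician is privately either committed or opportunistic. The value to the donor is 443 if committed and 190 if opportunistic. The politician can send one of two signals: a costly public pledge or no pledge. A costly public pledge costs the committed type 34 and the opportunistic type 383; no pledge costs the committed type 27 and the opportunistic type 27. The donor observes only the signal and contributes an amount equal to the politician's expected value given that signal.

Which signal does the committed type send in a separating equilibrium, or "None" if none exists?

Try committed → pledge, opportunistic → no pledge:
  Under separation the donor infers type exactly: pledge → committed (pays 443), no pledge → opportunistic (pays 190).
  Committed: pledge gives 443 − 34 = 409; no pledge gives 190 − 27 = 163. No deviation. ✓
  Opportunistic: no pledge gives 190 − 27 = 163; pledge gives 443 − 383 = 60. No deviation. ✓
Both hold — the committed type sends pledge.

pledge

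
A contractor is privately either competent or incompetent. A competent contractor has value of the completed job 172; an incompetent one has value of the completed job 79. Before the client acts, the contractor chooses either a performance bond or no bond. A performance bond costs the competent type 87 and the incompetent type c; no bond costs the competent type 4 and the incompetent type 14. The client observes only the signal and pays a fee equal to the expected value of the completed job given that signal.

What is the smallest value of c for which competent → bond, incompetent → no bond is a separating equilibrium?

107

Under separation: bond → competent (pays 172); no bond → incompetent (pays 79).
Competent: 172 − 87 = 85 ≥ 79 − 4 = 75. Holds regardless of c. ✓
Incompetent: 79 − 14 ≥ 172 − c, so c ≥ 172 − 65 = 107.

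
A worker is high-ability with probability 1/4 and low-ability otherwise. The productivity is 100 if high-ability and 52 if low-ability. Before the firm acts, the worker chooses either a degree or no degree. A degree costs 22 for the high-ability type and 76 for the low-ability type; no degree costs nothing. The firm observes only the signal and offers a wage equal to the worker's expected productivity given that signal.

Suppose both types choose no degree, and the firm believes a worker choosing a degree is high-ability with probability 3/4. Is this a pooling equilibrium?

No

On the equilibrium path (no degree) the firm holds the prior 1/4 and pays 1/4·100 + 3/4·52 = 64. Off-path (degree) belief 3/4 gives 3/4·100 + 1/4·52 = 88.
High-ability: no degree gives 64 − 0 = 64; degree gives 88 − 22 = 66. Deviates. ✗
Low-ability: no degree gives 64 − 0 = 64; degree gives 88 − 76 = 12. Stays. ✓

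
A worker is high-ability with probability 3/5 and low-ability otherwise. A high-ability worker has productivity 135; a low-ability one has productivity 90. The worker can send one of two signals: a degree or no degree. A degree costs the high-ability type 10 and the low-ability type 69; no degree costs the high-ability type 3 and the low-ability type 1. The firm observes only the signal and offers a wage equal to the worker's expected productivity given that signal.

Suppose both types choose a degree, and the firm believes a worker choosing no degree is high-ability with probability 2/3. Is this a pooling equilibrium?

On the equilibrium path (degree) the firm holds the prior 3/5 and pays 3/5·135 + 2/5·90 = 117. Off-path (no degree) belief 2/3 gives 2/3·135 + 1/3·90 = 120.
High-ability: degree gives 117 − 10 = 107; no degree gives 120 − 3 = 117. Deviates. ✗
Low-ability: degree gives 117 − 69 = 48; no degree gives 120 − 1 = 119. Deviates. ✗

No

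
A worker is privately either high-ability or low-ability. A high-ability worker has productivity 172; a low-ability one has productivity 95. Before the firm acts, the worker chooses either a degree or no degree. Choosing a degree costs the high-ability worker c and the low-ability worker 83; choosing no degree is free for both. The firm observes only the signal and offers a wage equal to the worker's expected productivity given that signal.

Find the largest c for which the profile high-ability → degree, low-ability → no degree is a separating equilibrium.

77

Under separation: degree → high-ability (pays 172); no degree → low-ability (pays 95).
Low-ability: 95 − 0 = 95 ≥ 172 − 83 = 89. Holds regardless of c. ✓
High-ability: 172 − c ≥ 95 − 0, so c ≤ 172 − 95 = 77.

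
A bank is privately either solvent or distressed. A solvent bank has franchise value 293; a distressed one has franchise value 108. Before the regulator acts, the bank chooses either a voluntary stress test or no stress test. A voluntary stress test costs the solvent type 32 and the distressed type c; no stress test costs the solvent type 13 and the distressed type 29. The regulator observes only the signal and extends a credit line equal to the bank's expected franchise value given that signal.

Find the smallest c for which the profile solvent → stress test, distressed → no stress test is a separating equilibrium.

214

Under separation: stress test → solvent (pays 293); no stress test → distressed (pays 108).
Solvent: 293 − 32 = 261 ≥ 108 − 13 = 95. Holds regardless of c. ✓
Distressed: 108 − 29 ≥ 293 − c, so c ≥ 293 − 79 = 214.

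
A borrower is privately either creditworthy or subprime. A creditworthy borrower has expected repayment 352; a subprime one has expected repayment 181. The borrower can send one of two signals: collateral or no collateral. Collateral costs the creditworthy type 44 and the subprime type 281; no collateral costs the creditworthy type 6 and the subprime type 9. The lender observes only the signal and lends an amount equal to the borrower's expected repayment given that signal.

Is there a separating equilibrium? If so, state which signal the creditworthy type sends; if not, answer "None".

collateral

Try creditworthy → collateral, subprime → no collateral:
  Under separation the lender infers type exactly: collateral → creditworthy (pays 352), no collateral → subprime (pays 181).
  Creditworthy: collateral gives 352 − 44 = 308; no collateral gives 181 − 6 = 175. No deviation. ✓
  Subprime: no collateral gives 181 − 9 = 172; collateral gives 352 − 281 = 71. No deviation. ✓
Both hold — the creditworthy type sends collateral.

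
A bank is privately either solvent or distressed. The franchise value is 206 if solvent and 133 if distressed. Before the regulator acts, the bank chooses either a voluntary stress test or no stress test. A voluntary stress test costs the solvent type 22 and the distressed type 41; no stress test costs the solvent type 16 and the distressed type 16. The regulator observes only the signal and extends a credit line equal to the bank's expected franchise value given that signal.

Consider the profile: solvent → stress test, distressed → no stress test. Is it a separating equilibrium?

No

If types separate, stress test earns payment 206 and no stress test earns 133.
Solvent: stress test gives 206 − 22 = 184; no stress test gives 133 − 16 = 117. No deviation. ✓
Distressed: no stress test gives 133 − 16 = 117; stress test gives 206 − 41 = 165. Would deviate. ✗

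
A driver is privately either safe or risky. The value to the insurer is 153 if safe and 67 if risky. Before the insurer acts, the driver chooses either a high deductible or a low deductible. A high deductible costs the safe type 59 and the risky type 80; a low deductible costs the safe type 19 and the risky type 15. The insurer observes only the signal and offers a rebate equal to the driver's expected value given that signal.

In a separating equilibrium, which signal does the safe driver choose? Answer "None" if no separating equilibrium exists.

None

Try safe → high deductible, risky → low deductible:
  If types separate, high deductible earns payment 153 and low deductible earns 67.
  Safe: high deductible gives 153 − 59 = 94; low deductible gives 67 − 19 = 48. No deviation. ✓
  Risky: low deductible gives 67 − 15 = 52; high deductible gives 153 − 80 = 73. Would deviate. ✗
Try safe → low deductible, risky → high deductible:
  If types separate, low deductible earns payment 153 and high deductible earns 67.
  Safe: low deductible gives 153 − 19 = 134; high deductible gives 67 − 59 = 8. No deviation. ✓
  Risky: high deductible gives 67 − 80 = -13; low deductible gives 153 − 15 = 138. Would deviate. ✗
Neither assignment is incentive-compatible.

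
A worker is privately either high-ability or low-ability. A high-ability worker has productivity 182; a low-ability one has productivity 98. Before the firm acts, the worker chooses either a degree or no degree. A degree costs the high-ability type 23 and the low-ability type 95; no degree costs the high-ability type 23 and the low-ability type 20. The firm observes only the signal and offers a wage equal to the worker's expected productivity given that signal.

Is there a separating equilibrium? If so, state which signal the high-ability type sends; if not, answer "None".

None

Try high-ability → degree, low-ability → no degree:
  If types separate, degree earns payment 182 and no degree earns 98.
  High-ability: degree gives 182 − 23 = 159; no degree gives 98 − 23 = 75. No deviation. ✓
  Low-ability: no degree gives 98 − 20 = 78; degree gives 182 − 95 = 87. Would deviate. ✗
Try high-ability → no degree, low-ability → degree:
  If types separate, no degree earns payment 182 and degree earns 98.
  High-ability: no degree gives 182 − 23 = 159; degree gives 98 − 23 = 75. No deviation. ✓
  Low-ability: degree gives 98 − 95 = 3; no degree gives 182 − 20 = 162. Would deviate. ✗
Neither assignment is incentive-compatible.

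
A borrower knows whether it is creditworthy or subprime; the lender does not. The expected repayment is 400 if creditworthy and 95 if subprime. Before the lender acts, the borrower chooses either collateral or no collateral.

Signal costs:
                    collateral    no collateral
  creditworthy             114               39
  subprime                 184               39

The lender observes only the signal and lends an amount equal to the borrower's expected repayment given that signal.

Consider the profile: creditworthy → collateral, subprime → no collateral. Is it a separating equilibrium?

No

If types separate, collateral earns payment 400 and no collateral earns 95.
Creditworthy: collateral gives 400 − 114 = 286; no collateral gives 95 − 39 = 56. No deviation. ✓
Subprime: no collateral gives 95 − 39 = 56; collateral gives 400 − 184 = 216. Would deviate. ✗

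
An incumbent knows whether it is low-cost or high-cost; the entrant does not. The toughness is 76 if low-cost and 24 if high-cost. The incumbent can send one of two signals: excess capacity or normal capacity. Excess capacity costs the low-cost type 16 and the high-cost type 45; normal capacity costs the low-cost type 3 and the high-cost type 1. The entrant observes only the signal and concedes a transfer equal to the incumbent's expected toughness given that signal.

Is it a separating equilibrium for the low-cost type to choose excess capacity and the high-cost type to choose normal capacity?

No

If types separate, excess capacity earns payment 76 and normal capacity earns 24.
Low-cost: excess capacity gives 76 − 16 = 60; normal capacity gives 24 − 3 = 21. No deviation. ✓
High-cost: normal capacity gives 24 − 1 = 23; excess capacity gives 76 − 45 = 31. Would deviate. ✗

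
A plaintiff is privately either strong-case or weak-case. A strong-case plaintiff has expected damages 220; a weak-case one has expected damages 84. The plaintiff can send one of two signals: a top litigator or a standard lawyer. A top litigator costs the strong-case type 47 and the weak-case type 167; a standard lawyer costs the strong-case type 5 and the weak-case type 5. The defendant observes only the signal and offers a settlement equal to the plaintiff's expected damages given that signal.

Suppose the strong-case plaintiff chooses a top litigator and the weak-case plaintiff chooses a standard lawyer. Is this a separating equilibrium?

Yes

If types separate, top litigator earns payment 220 and standard lawyer earns 84.
Strong-case: top litigator gives 220 − 47 = 173; standard lawyer gives 84 − 5 = 79. No deviation. ✓
Weak-case: standard lawyer gives 84 − 5 = 79; top litigator gives 220 − 167 = 53. No deviation. ✓
Neither type gains from mimicking the other.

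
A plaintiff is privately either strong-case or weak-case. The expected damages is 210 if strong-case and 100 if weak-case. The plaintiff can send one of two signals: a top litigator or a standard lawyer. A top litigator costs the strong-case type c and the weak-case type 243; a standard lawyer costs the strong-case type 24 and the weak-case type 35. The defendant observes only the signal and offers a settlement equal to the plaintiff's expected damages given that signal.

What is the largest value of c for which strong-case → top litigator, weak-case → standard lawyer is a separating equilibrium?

134

Under separation: top litigator → strong-case (pays 210); standard lawyer → weak-case (pays 100).
Weak-case: 100 − 35 = 65 ≥ 210 − 243 = -33. Holds regardless of c. ✓
Strong-case: 210 − c ≥ 100 − 24, so c ≤ 210 − 76 = 134.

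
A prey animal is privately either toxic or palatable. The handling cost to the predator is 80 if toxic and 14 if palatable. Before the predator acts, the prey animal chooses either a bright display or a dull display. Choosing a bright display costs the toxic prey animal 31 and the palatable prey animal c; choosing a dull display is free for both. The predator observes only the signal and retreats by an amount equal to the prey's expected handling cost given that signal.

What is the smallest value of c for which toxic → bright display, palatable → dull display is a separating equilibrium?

Under separation: bright display → toxic (pays 80); dull display → palatable (pays 14).
Toxic: 80 − 31 = 49 ≥ 14 − 0 = 14. Holds regardless of c. ✓
Palatable: 14 − 0 ≥ 80 − c, so c ≥ 80 − 14 = 66.

66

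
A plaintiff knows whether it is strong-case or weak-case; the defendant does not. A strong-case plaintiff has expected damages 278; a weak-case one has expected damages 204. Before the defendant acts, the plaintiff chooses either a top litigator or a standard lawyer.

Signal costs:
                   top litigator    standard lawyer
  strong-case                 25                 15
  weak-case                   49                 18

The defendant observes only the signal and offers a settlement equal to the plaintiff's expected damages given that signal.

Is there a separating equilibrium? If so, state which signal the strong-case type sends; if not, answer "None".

None

Try strong-case → top litigator, weak-case → standard lawyer:
  Under separation the defendant infers type exactly: top litigator → strong-case (pays 278), standard lawyer → weak-case (pays 204).
  Strong-case: top litigator gives 278 − 25 = 253; standard lawyer gives 204 − 15 = 189. No deviation. ✓
  Weak-case: standard lawyer gives 204 − 18 = 186; top litigator gives 278 − 49 = 229. Would deviate. ✗
Try strong-case → standard lawyer, weak-case → top litigator:
  Under separation the defendant infers type exactly: standard lawyer → strong-case (pays 278), top litigator → weak-case (pays 204).
  Strong-case: standard lawyer gives 278 − 15 = 263; top litigator gives 204 − 25 = 179. No deviation. ✓
  Weak-case: top litigator gives 204 − 49 = 155; standard lawyer gives 278 − 18 = 260. Would deviate. ✗
Neither assignment is incentive-compatible.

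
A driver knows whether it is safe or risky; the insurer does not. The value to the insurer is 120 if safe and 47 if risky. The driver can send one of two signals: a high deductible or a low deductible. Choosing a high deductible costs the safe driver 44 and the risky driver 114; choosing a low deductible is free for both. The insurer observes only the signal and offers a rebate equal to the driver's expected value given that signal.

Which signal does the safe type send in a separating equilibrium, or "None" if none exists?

Try safe → high deductible, risky → low deductible:
  Under separation the insurer infers type exactly: high deductible → safe (pays 120), low deductible → risky (pays 47).
  Safe: high deductible gives 120 − 44 = 76; low deductible gives 47 − 0 = 47. No deviation. ✓
  Risky: low deductible gives 47 − 0 = 47; high deductible gives 120 − 114 = 6. No deviation. ✓
Both hold — the safe type sends high deductible.

high deductible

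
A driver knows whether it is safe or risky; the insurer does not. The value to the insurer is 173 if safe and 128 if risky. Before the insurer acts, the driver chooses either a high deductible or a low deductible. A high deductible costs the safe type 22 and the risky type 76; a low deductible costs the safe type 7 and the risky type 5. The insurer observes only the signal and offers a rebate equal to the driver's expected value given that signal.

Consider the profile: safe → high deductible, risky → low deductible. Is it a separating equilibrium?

Yes

Under separation the insurer infers type exactly: high deductible → safe (pays 173), low deductible → risky (pays 128).
Safe: high deductible gives 173 − 22 = 151; low deductible gives 128 − 7 = 121. No deviation. ✓
Risky: low deductible gives 128 − 5 = 123; high deductible gives 173 − 76 = 97. No deviation. ✓
Neither type gains from mimicking the other.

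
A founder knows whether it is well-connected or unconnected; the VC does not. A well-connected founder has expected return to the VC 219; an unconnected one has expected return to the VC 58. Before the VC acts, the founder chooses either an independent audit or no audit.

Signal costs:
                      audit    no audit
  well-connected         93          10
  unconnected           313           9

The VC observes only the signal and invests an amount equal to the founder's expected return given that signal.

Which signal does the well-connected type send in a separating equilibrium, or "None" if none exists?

audit

Try well-connected → audit, unconnected → no audit:
  If types separate, audit earns payment 219 and no audit earns 58.
  Well-connected: audit gives 219 − 93 = 126; no audit gives 58 − 10 = 48. No deviation. ✓
  Unconnected: no audit gives 58 − 9 = 49; audit gives 219 − 313 = -94. No deviation. ✓
Both hold — the well-connected type sends audit.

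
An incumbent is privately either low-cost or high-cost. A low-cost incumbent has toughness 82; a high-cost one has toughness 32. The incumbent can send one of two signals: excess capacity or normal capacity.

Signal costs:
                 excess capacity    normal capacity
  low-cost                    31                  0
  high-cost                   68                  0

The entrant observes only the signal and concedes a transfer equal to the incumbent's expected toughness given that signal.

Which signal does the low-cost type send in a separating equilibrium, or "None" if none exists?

excess capacity

Try low-cost → excess capacity, high-cost → normal capacity:
  If types separate, excess capacity earns payment 82 and normal capacity earns 32.
  Low-cost: excess capacity gives 82 − 31 = 51; normal capacity gives 32 − 0 = 32. No deviation. ✓
  High-cost: normal capacity gives 32 − 0 = 32; excess capacity gives 82 − 68 = 14. No deviation. ✓
Both hold — the low-cost type sends excess capacity.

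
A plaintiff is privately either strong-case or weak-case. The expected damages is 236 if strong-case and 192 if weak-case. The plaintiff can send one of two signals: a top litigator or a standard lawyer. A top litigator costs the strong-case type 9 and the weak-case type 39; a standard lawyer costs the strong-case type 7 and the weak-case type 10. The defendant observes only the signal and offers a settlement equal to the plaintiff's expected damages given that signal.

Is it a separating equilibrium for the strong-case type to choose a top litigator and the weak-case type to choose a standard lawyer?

If types separate, top litigator earns payment 236 and standard lawyer earns 192.
Strong-case: top litigator gives 236 − 9 = 227; standard lawyer gives 192 − 7 = 185. No deviation. ✓
Weak-case: standard lawyer gives 192 − 10 = 182; top litigator gives 236 − 39 = 197. Would deviate. ✗

No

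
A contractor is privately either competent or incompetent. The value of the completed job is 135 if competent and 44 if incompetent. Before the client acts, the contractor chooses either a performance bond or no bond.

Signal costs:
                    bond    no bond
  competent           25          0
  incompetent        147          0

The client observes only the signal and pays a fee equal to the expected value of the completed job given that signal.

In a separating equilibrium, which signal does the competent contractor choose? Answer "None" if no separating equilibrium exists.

bond

Try competent → bond, incompetent → no bond:
  Under separation the client infers type exactly: bond → competent (pays 135), no bond → incompetent (pays 44).
  Competent: bond gives 135 − 25 = 110; no bond gives 44 − 0 = 44. No deviation. ✓
  Incompetent: no bond gives 44 − 0 = 44; bond gives 135 − 147 = -12. No deviation. ✓
Both hold — the competent type sends bond.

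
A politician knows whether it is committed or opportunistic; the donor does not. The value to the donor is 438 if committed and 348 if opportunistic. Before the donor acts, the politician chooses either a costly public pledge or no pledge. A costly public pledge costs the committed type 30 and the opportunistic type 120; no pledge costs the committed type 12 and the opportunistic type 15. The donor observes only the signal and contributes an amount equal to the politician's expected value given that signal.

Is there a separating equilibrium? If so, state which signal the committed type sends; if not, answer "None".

pledge

Try committed → pledge, opportunistic → no pledge:
  If types separate, pledge earns payment 438 and no pledge earns 348.
  Committed: pledge gives 438 − 30 = 408; no pledge gives 348 − 12 = 336. No deviation. ✓
  Opportunistic: no pledge gives 348 − 15 = 333; pledge gives 438 − 120 = 318. No deviation. ✓
Both hold — the committed type sends pledge.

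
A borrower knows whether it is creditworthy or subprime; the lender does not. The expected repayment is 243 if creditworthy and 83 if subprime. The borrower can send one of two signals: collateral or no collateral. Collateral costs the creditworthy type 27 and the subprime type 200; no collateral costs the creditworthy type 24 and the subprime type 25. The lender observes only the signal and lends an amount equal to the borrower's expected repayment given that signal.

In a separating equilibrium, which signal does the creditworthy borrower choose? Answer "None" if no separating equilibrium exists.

Try creditworthy → collateral, subprime → no collateral:
  If types separate, collateral earns payment 243 and no collateral earns 83.
  Creditworthy: collateral gives 243 − 27 = 216; no collateral gives 83 − 24 = 59. No deviation. ✓
  Subprime: no collateral gives 83 − 25 = 58; collateral gives 243 − 200 = 43. No deviation. ✓
Both hold — the creditworthy type sends collateral.

collateral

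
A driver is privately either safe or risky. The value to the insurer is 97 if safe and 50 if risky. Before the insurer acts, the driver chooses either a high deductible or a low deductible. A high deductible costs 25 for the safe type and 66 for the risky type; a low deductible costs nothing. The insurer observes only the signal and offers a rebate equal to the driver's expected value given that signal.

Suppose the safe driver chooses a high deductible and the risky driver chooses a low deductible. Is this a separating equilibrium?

Yes

If types separate, high deductible earns payment 97 and low deductible earns 50.
Safe: high deductible gives 97 − 25 = 72; low deductible gives 50 − 0 = 50. No deviation. ✓
Risky: low deductible gives 50 − 0 = 50; high deductible gives 97 − 66 = 31. No deviation. ✓
Neither type gains from mimicking the other.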